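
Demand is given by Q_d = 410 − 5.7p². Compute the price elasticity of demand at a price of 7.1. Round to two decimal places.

At p = 7.1, Q_d = 122.663.
dQ_d/dp = −2·5.7·p = −80.94.
Point elasticity E = (dQ_d/dp)·(p/Q_d) = -80.94 × 7.1/122.663 ≈ -4.68.
|E| > 1, so demand is elastic at this price.

-4.68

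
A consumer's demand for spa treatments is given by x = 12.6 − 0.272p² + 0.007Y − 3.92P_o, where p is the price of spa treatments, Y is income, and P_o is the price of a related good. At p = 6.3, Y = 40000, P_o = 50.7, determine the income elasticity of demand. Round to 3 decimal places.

3.371

Substituting, x = 12.6 − 0.272(6.3)² + 0.007(40000) − 3.92(50.7) = 12.6 − 10.7957 + 280 − 198.744 = 83.0603.
∂x/∂Y = +0.007, so E_I = 0.007·(40000/83.0603) ≈ 3.371.
E_I > 1: normal good (luxury).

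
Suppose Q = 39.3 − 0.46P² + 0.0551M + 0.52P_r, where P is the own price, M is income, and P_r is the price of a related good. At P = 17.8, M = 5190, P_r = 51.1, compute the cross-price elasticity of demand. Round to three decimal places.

Evaluating quantity at (P, M, P_r) gives Q = 39.3 − 0.46(17.8)² + 0.0551(5190) + 0.52(51.1) = 39.3 − 145.7464 + 285.969 + 26.572 = 206.0946.
∂Q/∂P_r = +0.52, so E_xy = 0.52·(51.1/206.0946) ≈ 0.129.
E_xy > 0: the goods are substitutes.

0.129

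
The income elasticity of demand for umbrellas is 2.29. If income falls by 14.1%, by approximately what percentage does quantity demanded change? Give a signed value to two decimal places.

-32.29

%ΔQ ≈ E × %ΔI = (2.29) × (-14.1%) ≈ -32.29%.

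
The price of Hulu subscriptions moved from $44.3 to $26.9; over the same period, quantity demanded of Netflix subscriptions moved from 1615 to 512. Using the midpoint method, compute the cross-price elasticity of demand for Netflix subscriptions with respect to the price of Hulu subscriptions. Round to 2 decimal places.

%ΔQ_x = (512 − 1615)/[(1615+512)/2] = -1103/1063.5 ≈ -1.0371.
%ΔP_y = (26.9 − 44.3)/[(44.3+26.9)/2] ≈ -0.4888.
E_xy = -1.0371/-0.4888 ≈ 2.12.
E_xy > 0, so Netflix subscriptions and Hulu subscriptions are substitutes.

2.12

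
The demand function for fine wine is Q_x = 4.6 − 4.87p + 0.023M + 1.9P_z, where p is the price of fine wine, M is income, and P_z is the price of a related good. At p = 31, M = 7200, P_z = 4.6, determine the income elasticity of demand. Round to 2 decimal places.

Q_x = 4.6 − 4.87(31) + 0.023(7200) + 1.9(4.6) = 4.6 − 150.97 + 165.6 + 8.74 = 27.97.
∂Q_x/∂M = +0.023, so E_I = 0.023·(7200/27.97) ≈ 5.92.
E_I > 1: normal good (luxury).

5.92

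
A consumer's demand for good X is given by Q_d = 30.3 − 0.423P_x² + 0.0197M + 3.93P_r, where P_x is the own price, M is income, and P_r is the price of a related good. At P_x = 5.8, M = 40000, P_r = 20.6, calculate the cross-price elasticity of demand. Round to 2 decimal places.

0.09

Q_d = 30.3 − 0.423(5.8)² + 0.0197(40000) + 3.93(20.6) = 30.3 − 14.2297 + 788 + 80.958 = 885.0283.
∂Q_d/∂P_r = +3.93, so E_xy = 3.93·(20.6/885.0283) ≈ 0.09.
E_xy > 0: the goods are substitutes.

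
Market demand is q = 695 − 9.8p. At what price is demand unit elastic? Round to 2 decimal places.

35.46

For linear demand q = a − bp, E = −bp/(a − bp). |E| = 1 ⇒ bp = a − bp ⇒ p = a/(2b).
p = 695/(2·9.8) ≈ 35.46.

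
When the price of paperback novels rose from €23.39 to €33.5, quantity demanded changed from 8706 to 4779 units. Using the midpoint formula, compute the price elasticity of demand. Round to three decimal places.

%Δq = (4779 − 8706)/[(8706 + 4779)/2] = -3927/6742.5 ≈ -0.5824.
%ΔP = (33.5 − 23.39)/[(23.39 + 33.5)/2] = 10.11/28.445 ≈ 0.3554.
Arc elasticity E = %Δq/%ΔP ≈ -0.5824/0.3554 ≈ -1.639.
|E| > 1: demand is elastic over this range.

-1.639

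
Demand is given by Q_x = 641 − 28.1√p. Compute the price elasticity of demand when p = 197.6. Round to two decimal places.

-0.80

At p = 197.6, Q_x = 245.9975.
dQ_x/dp = −28.1/(2√p) = −28.1/(2·14.057).
Point elasticity E = (dQ_x/dp)·(p/Q_x) = -0.9995 × 197.6/245.9975 ≈ -0.80.
|E| < 1, so demand is inelastic at this price.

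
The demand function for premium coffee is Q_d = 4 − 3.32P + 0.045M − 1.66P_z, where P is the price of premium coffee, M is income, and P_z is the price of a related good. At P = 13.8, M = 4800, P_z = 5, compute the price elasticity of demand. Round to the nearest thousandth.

Substituting, Q_d = 4 − 3.32(13.8) + 0.045(4800) − 1.66(5) = 4 − 45.816 + 216 − 8.3 = 165.884.
∂Q_d/∂P = −3.32, so E_p = (−3.32)·(13.8/165.884) ≈ -0.276.
|E_p| < 1: demand is inelastic.

-0.276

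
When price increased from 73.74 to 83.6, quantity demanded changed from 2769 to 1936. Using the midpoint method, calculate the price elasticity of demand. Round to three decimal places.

-2.825

%ΔQ = (1936 − 2769)/[(2769 + 1936)/2] = -833/2352.5 ≈ -0.3541.
%ΔP = (83.6 − 73.74)/[(73.74 + 83.6)/2] = 9.86/78.67 ≈ 0.1253.
Arc elasticity E = %ΔQ/%ΔP ≈ -0.3541/0.1253 ≈ -2.825.
|E| > 1: demand is elastic over this range.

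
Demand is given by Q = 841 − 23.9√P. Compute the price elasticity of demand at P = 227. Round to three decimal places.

At P = 227, Q = 480.9102.
dQ/dP = −23.9/(2√P) = −23.9/(2·15.0665).
Point elasticity E = (dQ/dP)·(P/Q) = -0.7931 × 227/480.9102 ≈ -0.374.
|E| < 1, so demand is inelastic at this price.

-0.374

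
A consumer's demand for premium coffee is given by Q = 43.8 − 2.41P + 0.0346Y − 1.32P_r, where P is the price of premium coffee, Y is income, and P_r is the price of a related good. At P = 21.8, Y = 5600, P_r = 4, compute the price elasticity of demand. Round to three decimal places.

Evaluating quantity at (P, Y, P_r) gives Q = 43.8 − 2.41(21.8) + 0.0346(5600) − 1.32(4) = 43.8 − 52.538 + 193.76 − 5.28 = 179.742.
∂Q/∂P = −2.41, so E_p = (−2.41)·(21.8/179.742) ≈ -0.292.
|E_p| < 1: demand is inelastic.

-0.292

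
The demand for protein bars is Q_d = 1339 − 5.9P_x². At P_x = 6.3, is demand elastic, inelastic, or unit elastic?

inelastic

At P_x = 6.3, Q_d = 1104.829.
dQ_d/dP_x = −2·5.9·P_x = −74.34.
Point elasticity E = (dQ_d/dP_x)·(P_x/Q_d) = -74.34 × 6.3/1104.829 ≈ -0.424.
|E| ≈ 0.424 < 1, so demand is inelastic.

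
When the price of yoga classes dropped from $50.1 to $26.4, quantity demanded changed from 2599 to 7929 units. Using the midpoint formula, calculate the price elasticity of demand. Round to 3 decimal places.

%Δq = (7929 − 2599)/[(2599 + 7929)/2] = 5330/5264 ≈ 1.0125.
%Δp = (26.4 − 50.1)/[(50.1 + 26.4)/2] = -23.7/38.25 ≈ -0.6196.
Arc elasticity E = %Δq/%Δp ≈ 1.0125/-0.6196 ≈ -1.634.
|E| > 1: demand is elastic over this range.

-1.634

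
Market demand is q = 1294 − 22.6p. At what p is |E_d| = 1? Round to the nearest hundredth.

For linear demand q = a − bp, E = −bp/(a − bp). |E| = 1 ⇒ bp = a − bp ⇒ p = a/(2b).
p = 1294/(2·22.6) ≈ 28.63.

28.63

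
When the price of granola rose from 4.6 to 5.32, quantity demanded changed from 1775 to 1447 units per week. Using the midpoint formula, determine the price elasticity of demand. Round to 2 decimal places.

-1.40

%Δq = (1447 − 1775)/[(1775 + 1447)/2] = -328/1611 ≈ -0.2036.
%Δp = (5.32 − 4.6)/[(4.6 + 5.32)/2] = 0.72/4.96 ≈ 0.1452.
Arc elasticity E = %Δq/%Δp ≈ -0.2036/0.1452 ≈ -1.40.
|E| > 1: demand is elastic over this range.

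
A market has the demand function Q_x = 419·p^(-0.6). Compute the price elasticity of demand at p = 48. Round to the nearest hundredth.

For a Cobb–Douglas (constant-elasticity) form Q_x = A·p^α·…, the elasticity with respect to p equals the exponent α at every point.
Here the exponent on p is -0.6, so the price elasticity of demand is -0.60.

-0.60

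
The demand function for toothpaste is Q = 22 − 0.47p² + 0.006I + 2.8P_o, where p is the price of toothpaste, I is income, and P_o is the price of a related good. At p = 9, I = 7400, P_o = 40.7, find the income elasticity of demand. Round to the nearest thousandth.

Substituting, Q = 22 − 0.47(9)² + 0.006(7400) + 2.8(40.7) = 22 − 38.07 + 44.4 + 113.96 = 142.29.
∂Q/∂I = +0.006, so E_I = 0.006·(7400/142.29) ≈ 0.312.
E_I ∈ (0,1): normal good (necessity).

0.312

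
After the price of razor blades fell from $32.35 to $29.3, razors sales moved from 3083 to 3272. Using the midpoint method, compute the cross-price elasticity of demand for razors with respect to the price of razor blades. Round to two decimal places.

%ΔQ_x = (3272 − 3083)/[(3083+3272)/2] = 189/3177.5 ≈ 0.0595.
%ΔP_y = (29.3 − 32.35)/[(32.35+29.3)/2] ≈ -0.0989.
E_xy = 0.0595/-0.0989 ≈ -0.60.
E_xy < 0, so razors and razor blades are complements.

-0.60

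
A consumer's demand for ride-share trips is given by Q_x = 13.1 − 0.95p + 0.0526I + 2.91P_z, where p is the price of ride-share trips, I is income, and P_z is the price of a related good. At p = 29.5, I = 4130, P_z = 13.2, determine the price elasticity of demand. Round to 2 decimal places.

Evaluating quantity at (p, I, P_z) gives Q_x = 13.1 − 0.95(29.5) + 0.0526(4130) + 2.91(13.2) = 13.1 − 28.025 + 217.238 + 38.412 = 240.725.
∂Q_x/∂p = −0.95, so E_p = (−0.95)·(29.5/240.725) ≈ -0.12.
|E_p| < 1: demand is inelastic.

-0.12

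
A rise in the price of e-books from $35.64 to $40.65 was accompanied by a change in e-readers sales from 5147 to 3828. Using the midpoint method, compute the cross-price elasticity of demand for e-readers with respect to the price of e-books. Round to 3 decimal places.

%ΔQ_x = (3828 − 5147)/[(5147+3828)/2] = -1319/4487.5 ≈ -0.2939.
%ΔP_y = (40.65 − 35.64)/[(35.64+40.65)/2] ≈ 0.1313.
E_xy = -0.2939/0.1313 ≈ -2.238.
E_xy < 0, so e-readers and e-books are complements.

-2.238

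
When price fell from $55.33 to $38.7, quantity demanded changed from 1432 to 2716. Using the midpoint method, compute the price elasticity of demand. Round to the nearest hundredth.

%ΔQ = (2716 − 1432)/[(1432 + 2716)/2] = 1284/2074 ≈ 0.6191.
%ΔP = (38.7 − 55.33)/[(55.33 + 38.7)/2] = -16.63/47.015 ≈ -0.3537.
Arc elasticity E = %ΔQ/%ΔP ≈ 0.6191/-0.3537 ≈ -1.75.
|E| > 1: demand is elastic over this range.

-1.75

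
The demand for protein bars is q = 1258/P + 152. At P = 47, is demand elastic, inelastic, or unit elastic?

inelastic

At P = 47, q = 178.766.
dq/dP = −1258/P² = −0.5695.
Point elasticity E = (dq/dP)·(P/q) = -0.5695 × 47/178.766 ≈ -0.150.
|E| ≈ 0.150 < 1, so demand is inelastic.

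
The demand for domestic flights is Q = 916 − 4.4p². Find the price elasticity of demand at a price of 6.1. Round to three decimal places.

At p = 6.1, Q = 752.276.
dQ/dp = −2·4.4·p = −53.68.
Point elasticity E = (dQ/dp)·(p/Q) = -53.68 × 6.1/752.276 ≈ -0.435.
|E| < 1, so demand is inelastic at this price.

-0.435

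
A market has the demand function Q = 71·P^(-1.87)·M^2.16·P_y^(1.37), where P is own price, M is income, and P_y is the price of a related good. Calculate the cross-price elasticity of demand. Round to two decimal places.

1.37

For a Cobb–Douglas (constant-elasticity) form Q = A·P_y^α·…, the elasticity with respect to P_y equals the exponent α at every point.
Here the exponent on P_y is 1.37, so the cross-price elasticity of demand is 1.37.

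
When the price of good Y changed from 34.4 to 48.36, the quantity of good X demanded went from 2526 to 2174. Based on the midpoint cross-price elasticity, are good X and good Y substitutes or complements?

%ΔQ_x = (2174 − 2526)/[(2526+2174)/2] = -352/2350 ≈ -0.1498.
%ΔP_y = (48.36 − 34.4)/[(34.4+48.36)/2] ≈ 0.3374.
E_xy = -0.1498/0.3374 ≈ -0.444.
E_xy < 0, so the goods are complements.

complements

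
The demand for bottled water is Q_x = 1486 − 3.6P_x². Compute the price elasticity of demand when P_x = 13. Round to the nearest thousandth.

-1.387

At P_x = 13, Q_x = 877.6.
dQ_x/dP_x = −2·3.6·P_x = −93.6.
Point elasticity E = (dQ_x/dP_x)·(P_x/Q_x) = -93.6 × 13/877.6 ≈ -1.387.
|E| > 1, so demand is elastic at this price.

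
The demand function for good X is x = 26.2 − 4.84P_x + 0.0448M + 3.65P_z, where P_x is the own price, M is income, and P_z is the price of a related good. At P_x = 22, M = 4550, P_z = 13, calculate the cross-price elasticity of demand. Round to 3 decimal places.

Evaluating quantity at (P_x, M, P_z) gives x = 26.2 − 4.84(22) + 0.0448(4550) + 3.65(13) = 26.2 − 106.48 + 203.84 + 47.45 = 171.01.
∂x/∂P_z = +3.65, so E_xy = 3.65·(13/171.01) ≈ 0.277.
E_xy > 0: the goods are substitutes.

0.277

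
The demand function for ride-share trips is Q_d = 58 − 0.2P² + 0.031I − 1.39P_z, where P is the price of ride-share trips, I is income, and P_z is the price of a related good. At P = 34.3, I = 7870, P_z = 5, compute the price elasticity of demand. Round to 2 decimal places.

-7.88

Evaluating quantity at (P, I, P_z) gives Q_d = 58 − 0.2(34.3)² + 0.031(7870) − 1.39(5) = 58 − 235.298 + 243.97 − 6.95 = 59.722.
∂Q_d/∂P = −2·0.2·P = -13.72, so E_p = -13.72·(34.3/59.722) ≈ -7.88.
|E_p| > 1: demand is elastic.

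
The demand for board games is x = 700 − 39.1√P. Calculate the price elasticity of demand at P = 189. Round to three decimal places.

-1.654

At P = 189, x = 162.4639.
dx/dP = −39.1/(2√P) = −39.1/(2·13.7477).
Point elasticity E = (dx/dP)·(P/x) = -1.4221 × 189/162.4639 ≈ -1.654.
|E| > 1, so demand is elastic at this price.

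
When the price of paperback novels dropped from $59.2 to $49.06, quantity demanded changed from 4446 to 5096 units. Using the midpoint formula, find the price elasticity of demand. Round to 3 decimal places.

-0.727

%Δq = (5096 − 4446)/[(4446 + 5096)/2] = 650/4771 ≈ 0.1362.
%Δp = (49.06 − 59.2)/[(59.2 + 49.06)/2] = -10.14/54.13 ≈ -0.1873.
Arc elasticity E = %Δq/%Δp ≈ 0.1362/-0.1873 ≈ -0.727.
|E| < 1: demand is inelastic over this range.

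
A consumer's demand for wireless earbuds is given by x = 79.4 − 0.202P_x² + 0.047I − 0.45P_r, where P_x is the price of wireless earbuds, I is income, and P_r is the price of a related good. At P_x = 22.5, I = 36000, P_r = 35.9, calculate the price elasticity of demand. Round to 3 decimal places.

-0.124

At the given point, x = 79.4 − 0.202(22.5)² + 0.047(36000) − 0.45(35.9) = 79.4 − 102.2625 + 1692 − 16.155 = 1652.9825.
∂x/∂P_x = −2·0.202·P_x = -9.09, so E_p = -9.09·(22.5/1652.9825) ≈ -0.124.
|E_p| < 1: demand is inelastic.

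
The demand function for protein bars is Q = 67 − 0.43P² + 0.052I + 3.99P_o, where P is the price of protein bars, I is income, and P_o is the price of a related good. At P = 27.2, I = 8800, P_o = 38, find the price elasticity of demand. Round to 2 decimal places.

At the given point, Q = 67 − 0.43(27.2)² + 0.052(8800) + 3.99(38) = 67 − 318.1312 + 457.6 + 151.62 = 358.0888.
∂Q/∂P = −2·0.43·P = -23.392, so E_p = -23.392·(27.2/358.0888) ≈ -1.78.
|E_p| > 1: demand is elastic.

-1.78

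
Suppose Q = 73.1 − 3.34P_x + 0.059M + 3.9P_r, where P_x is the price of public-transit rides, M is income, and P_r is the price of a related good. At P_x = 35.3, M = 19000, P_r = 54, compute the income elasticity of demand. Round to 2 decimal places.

0.87

Substituting, Q = 73.1 − 3.34(35.3) + 0.059(19000) + 3.9(54) = 73.1 − 117.902 + 1121 + 210.6 = 1286.798.
∂Q/∂M = +0.059, so E_I = 0.059·(19000/1286.798) ≈ 0.87.
E_I ∈ (0,1): normal good (necessity).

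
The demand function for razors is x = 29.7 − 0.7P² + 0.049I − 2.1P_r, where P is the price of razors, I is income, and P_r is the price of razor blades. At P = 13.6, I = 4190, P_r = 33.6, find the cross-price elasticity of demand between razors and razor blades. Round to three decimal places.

-2.017

Evaluating quantity at (P, I, P_r) gives x = 29.7 − 0.7(13.6)² + 0.049(4190) − 2.1(33.6) = 29.7 − 129.472 + 205.31 − 70.56 = 34.978.
∂x/∂P_r = −2.1, so E_xy = -2.1·(33.6/34.978) ≈ -2.017.
E_xy < 0: the goods are complements.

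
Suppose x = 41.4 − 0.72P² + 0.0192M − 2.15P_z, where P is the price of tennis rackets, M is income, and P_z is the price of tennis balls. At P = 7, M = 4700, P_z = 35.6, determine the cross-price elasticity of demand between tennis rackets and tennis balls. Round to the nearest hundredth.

x = 41.4 − 0.72(7)² + 0.0192(4700) − 2.15(35.6) = 41.4 − 35.28 + 90.24 − 76.54 = 19.82.
∂x/∂P_z = −2.15, so E_xy = -2.15·(35.6/19.82) ≈ -3.86.
E_xy < 0: the goods are complements.

-3.86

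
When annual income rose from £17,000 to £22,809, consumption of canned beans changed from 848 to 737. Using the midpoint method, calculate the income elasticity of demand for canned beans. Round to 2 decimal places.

-0.48

%ΔQ = (737 − 848)/[(848+737)/2] = -111/792.5 ≈ -0.1401.
%ΔM = (22,809 − 17,000)/[(17,000+22,809)/2] = 5809/19904.5 ≈ 0.2918.
E_I = %ΔQ/%ΔM ≈ -0.48.
E_I < 0: inferior good.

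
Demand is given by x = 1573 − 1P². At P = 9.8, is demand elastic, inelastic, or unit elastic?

At P = 9.8, x = 1476.96.
dx/dP = −2·1·P = −19.6.
Point elasticity E = (dx/dP)·(P/x) = -19.6 × 9.8/1476.96 ≈ -0.130.
|E| ≈ 0.130 < 1, so demand is inelastic.

inelastic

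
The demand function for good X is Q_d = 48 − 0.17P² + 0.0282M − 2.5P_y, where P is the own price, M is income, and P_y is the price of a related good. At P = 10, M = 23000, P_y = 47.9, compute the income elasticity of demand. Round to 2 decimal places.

Evaluating quantity at (P, M, P_y) gives Q_d = 48 − 0.17(10)² + 0.0282(23000) − 2.5(47.9) = 48 − 17 + 648.6 − 119.75 = 559.85.
∂Q_d/∂M = +0.0282, so E_I = 0.0282·(23000/559.85) ≈ 1.16.
E_I > 1: normal good (luxury).

1.16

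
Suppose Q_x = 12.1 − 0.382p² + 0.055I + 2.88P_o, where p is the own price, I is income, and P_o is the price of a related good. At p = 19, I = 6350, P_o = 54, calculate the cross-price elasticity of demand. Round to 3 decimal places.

0.410

Substituting, Q_x = 12.1 − 0.382(19)² + 0.055(6350) + 2.88(54) = 12.1 − 137.902 + 349.25 + 155.52 = 378.968.
∂Q_x/∂P_o = +2.88, so E_xy = 2.88·(54/378.968) ≈ 0.410.
E_xy > 0: the goods are substitutes.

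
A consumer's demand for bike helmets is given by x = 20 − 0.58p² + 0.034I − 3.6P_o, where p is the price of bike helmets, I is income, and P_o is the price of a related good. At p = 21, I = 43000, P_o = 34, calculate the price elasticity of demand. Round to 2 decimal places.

-0.46

First evaluate x: 20 − 0.58(21)² + 0.034(43000) − 3.6(34) = 20 − 255.78 + 1462 − 122.4 = 1103.82.
∂x/∂p = −2·0.58·p = -24.36, so E_p = -24.36·(21/1103.82) ≈ -0.46.
|E_p| < 1: demand is inelastic.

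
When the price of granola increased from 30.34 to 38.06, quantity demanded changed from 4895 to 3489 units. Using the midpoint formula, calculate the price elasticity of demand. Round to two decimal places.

%Δq = (3489 − 4895)/[(4895 + 3489)/2] = -1406/4192 ≈ -0.3354.
%ΔP = (38.06 − 30.34)/[(30.34 + 38.06)/2] = 7.72/34.2 ≈ 0.2257.
Arc elasticity E = %Δq/%ΔP ≈ -0.3354/0.2257 ≈ -1.49.
|E| > 1: demand is elastic over this range.

-1.49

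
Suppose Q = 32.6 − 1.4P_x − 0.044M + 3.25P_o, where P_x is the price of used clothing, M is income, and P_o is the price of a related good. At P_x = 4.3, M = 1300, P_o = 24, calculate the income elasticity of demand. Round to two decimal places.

Substituting, Q = 32.6 − 1.4(4.3) − 0.044(1300) + 3.25(24) = 32.6 − 6.02 − 57.2 + 78 = 47.38.
∂Q/∂M = −0.044, so E_I = -0.044·(1300/47.38) ≈ -1.21.
E_I < 0: inferior good.

-1.21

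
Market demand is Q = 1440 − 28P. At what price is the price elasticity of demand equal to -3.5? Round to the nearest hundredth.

40.00

Set −bP/(a − bP) = −3.5 ⇒ bP = 3.5(a − bP) ⇒ bP(1+3.5) = 3.5·a.
P = 3.5·1440/(28·4.5) = 40.00.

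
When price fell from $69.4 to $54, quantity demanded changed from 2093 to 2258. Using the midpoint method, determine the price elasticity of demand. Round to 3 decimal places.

-0.304

%ΔQ = (2258 − 2093)/[(2093 + 2258)/2] = 165/2175.5 ≈ 0.0758.
%ΔP = (54 − 69.4)/[(69.4 + 54)/2] = -15.4/61.7 ≈ -0.2496.
Arc elasticity E = %ΔQ/%ΔP ≈ 0.0758/-0.2496 ≈ -0.304.
|E| < 1: demand is inelastic over this range.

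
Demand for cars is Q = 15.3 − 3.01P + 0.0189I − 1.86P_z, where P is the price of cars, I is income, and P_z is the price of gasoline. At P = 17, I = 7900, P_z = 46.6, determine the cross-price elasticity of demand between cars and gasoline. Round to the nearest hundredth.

-3.24

Evaluating quantity at (P, I, P_z) gives Q = 15.3 − 3.01(17) + 0.0189(7900) − 1.86(46.6) = 15.3 − 51.17 + 149.31 − 86.676 = 26.764.
∂Q/∂P_z = −1.86, so E_xy = -1.86·(46.6/26.764) ≈ -3.24.
E_xy < 0: the goods are complements.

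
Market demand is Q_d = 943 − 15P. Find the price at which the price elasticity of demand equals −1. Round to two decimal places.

31.43

For linear demand Q_d = a − bP, E = −bP/(a − bP). |E| = 1 ⇒ bP = a − bP ⇒ P = a/(2b).
P = 943/(2·15) ≈ 31.43.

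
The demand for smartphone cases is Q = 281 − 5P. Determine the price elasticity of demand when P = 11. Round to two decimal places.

-0.24

At P = 11, Q = 226.
dQ/dP = −5.
Point elasticity E = (dQ/dP)·(P/Q) = -5 × 11/226 ≈ -0.24.
|E| < 1, so demand is inelastic at this price.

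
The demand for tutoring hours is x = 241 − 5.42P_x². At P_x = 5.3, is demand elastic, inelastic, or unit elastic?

elastic

At P_x = 5.3, x = 88.7522.
dx/dP_x = −2·5.42·P_x = −57.452.
Point elasticity E = (dx/dP_x)·(P_x/x) = -57.452 × 5.3/88.7522 ≈ -3.431.
|E| ≈ 3.431 > 1, so demand is elastic.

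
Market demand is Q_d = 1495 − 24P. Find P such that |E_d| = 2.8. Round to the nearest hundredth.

Set −bP/(a − bP) = −2.8 ⇒ bP = 2.8(a − bP) ⇒ bP(1+2.8) = 2.8·a.
P = 2.8·1495/(24·3.8) ≈ 45.90.

45.90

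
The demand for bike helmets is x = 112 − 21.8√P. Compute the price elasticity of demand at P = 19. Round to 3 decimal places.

At P = 19, x = 16.976.
dx/dP = −21.8/(2√P) = −21.8/(2·4.3589).
Point elasticity E = (dx/dP)·(P/x) = -2.5006 × 19/16.976 ≈ -2.799.
|E| > 1, so demand is elastic at this price.

-2.799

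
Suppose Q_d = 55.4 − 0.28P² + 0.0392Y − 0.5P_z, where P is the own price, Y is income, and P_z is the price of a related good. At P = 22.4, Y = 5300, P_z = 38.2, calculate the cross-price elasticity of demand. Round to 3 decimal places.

-0.184

First evaluate Q_d: 55.4 − 0.28(22.4)² + 0.0392(5300) − 0.5(38.2) = 55.4 − 140.4928 + 207.76 − 19.1 = 103.5672.
∂Q_d/∂P_z = −0.5, so E_xy = -0.5·(38.2/103.5672) ≈ -0.184.
E_xy < 0: the goods are complements.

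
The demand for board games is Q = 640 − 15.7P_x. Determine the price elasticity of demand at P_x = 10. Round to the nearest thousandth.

At P_x = 10, Q = 483.
dQ/dP_x = −15.7.
Point elasticity E = (dQ/dP_x)·(P_x/Q) = -15.7 × 10/483 ≈ -0.325.
|E| < 1, so demand is inelastic at this price.

-0.325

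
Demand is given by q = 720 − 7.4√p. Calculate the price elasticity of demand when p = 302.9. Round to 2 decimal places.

At p = 302.9, q = 591.2102.
dq/dp = −7.4/(2√p) = −7.4/(2·17.404).
Point elasticity E = (dq/dp)·(p/q) = -0.2126 × 302.9/591.2102 ≈ -0.11.
|E| < 1, so demand is inelastic at this price.

-0.11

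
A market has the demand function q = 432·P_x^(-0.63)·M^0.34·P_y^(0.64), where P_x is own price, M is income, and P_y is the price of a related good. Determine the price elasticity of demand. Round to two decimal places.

-0.63

For a Cobb–Douglas (constant-elasticity) form q = A·P_x^α·…, the elasticity with respect to P_x equals the exponent α at every point.
Here the exponent on P_x is -0.63, so the price elasticity of demand is -0.63.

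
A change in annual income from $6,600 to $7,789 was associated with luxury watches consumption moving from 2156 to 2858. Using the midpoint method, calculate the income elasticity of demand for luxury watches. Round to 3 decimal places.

%ΔQ = (2858 − 2156)/[(2156+2858)/2] = 702/2507 ≈ 0.2800.
%ΔY = (7,789 − 6,600)/[(6,600+7,789)/2] = 1189/7194.5 ≈ 0.1653.
E_I = %ΔQ/%ΔY ≈ 1.694.
E_I > 1: normal good (luxury).

1.694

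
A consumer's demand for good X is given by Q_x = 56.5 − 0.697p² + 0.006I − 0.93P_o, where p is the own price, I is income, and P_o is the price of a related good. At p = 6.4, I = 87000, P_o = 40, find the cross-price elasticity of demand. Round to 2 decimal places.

Q_x = 56.5 − 0.697(6.4)² + 0.006(87000) − 0.93(40) = 56.5 − 28.5491 + 522 − 37.2 = 512.7509.
∂Q_x/∂P_o = −0.93, so E_xy = -0.93·(40/512.7509) ≈ -0.07.
E_xy < 0: the goods are complements.

-0.07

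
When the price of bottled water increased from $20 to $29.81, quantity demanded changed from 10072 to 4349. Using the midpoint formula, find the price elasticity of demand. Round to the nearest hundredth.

%ΔQ = (4349 − 10072)/[(10072 + 4349)/2] = -5723/7210.5 ≈ -0.7937.
%Δp = (29.81 − 20)/[(20 + 29.81)/2] = 9.81/24.905 ≈ 0.3939.
Arc elasticity E = %ΔQ/%Δp ≈ -0.7937/0.3939 ≈ -2.02.
|E| > 1: demand is elastic over this range.

-2.02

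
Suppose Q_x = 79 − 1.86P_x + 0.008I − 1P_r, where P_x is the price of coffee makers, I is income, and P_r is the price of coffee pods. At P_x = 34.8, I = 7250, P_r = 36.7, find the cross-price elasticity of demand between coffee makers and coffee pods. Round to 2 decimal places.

-1.03

First evaluate Q_x: 79 − 1.86(34.8) + 0.008(7250) − 1(36.7) = 79 − 64.728 + 58 − 36.7 = 35.572.
∂Q_x/∂P_r = −1, so E_xy = -1·(36.7/35.572) ≈ -1.03.
E_xy < 0: the goods are complements.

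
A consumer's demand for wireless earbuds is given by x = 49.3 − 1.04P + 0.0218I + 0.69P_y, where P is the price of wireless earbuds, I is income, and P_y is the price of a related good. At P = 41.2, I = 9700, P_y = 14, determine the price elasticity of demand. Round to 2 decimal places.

Substituting, x = 49.3 − 1.04(41.2) + 0.0218(9700) + 0.69(14) = 49.3 − 42.848 + 211.46 + 9.66 = 227.572.
∂x/∂P = −1.04, so E_p = (−1.04)·(41.2/227.572) ≈ -0.19.
|E_p| < 1: demand is inelastic.

-0.19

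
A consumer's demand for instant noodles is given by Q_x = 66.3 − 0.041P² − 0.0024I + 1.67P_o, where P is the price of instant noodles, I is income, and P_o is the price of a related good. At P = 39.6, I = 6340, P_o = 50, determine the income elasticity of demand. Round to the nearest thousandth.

Q_x = 66.3 − 0.041(39.6)² − 0.0024(6340) + 1.67(50) = 66.3 − 64.2946 − 15.216 + 83.5 = 70.2894.
∂Q_x/∂I = −0.0024, so E_I = -0.0024·(6340/70.2894) ≈ -0.216.
E_I < 0: inferior good.

-0.216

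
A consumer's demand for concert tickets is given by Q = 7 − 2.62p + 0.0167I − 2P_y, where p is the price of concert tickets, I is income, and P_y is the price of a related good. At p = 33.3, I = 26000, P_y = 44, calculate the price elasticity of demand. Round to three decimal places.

-0.328

At the given point, Q = 7 − 2.62(33.3) + 0.0167(26000) − 2(44) = 7 − 87.246 + 434.2 − 88 = 265.954.
∂Q/∂p = −2.62, so E_p = (−2.62)·(33.3/265.954) ≈ -0.328.
|E_p| < 1: demand is inelastic.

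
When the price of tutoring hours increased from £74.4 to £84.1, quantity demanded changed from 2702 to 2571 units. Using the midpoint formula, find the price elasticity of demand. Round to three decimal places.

-0.406

%ΔQ = (2571 − 2702)/[(2702 + 2571)/2] = -131/2636.5 ≈ -0.0497.
%ΔP = (84.1 − 74.4)/[(74.4 + 84.1)/2] = 9.7/79.25 ≈ 0.1224.
Arc elasticity E = %ΔQ/%ΔP ≈ -0.0497/0.1224 ≈ -0.406.
|E| < 1: demand is inelastic over this range.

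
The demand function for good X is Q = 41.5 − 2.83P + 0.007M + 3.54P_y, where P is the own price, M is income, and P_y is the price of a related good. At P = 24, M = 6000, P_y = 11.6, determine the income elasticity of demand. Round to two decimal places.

Substituting, Q = 41.5 − 2.83(24) + 0.007(6000) + 3.54(11.6) = 41.5 − 67.92 + 42 + 41.064 = 56.644.
∂Q/∂M = +0.007, so E_I = 0.007·(6000/56.644) ≈ 0.74.
E_I ∈ (0,1): normal good (necessity).

0.74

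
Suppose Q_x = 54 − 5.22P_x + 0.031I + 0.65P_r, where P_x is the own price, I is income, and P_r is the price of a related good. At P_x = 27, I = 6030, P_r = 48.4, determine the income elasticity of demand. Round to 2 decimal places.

Substituting, Q_x = 54 − 5.22(27) + 0.031(6030) + 0.65(48.4) = 54 − 140.94 + 186.93 + 31.46 = 131.45.
∂Q_x/∂I = +0.031, so E_I = 0.031·(6030/131.45) ≈ 1.42.
E_I > 1: normal good (luxury).

1.42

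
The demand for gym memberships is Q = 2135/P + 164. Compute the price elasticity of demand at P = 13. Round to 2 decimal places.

-0.50

At P = 13, Q = 328.2308.
dQ/dP = −2135/P² = −12.6331.
Point elasticity E = (dQ/dP)·(P/Q) = -12.6331 × 13/328.2308 ≈ -0.50.
|E| < 1, so demand is inelastic at this price.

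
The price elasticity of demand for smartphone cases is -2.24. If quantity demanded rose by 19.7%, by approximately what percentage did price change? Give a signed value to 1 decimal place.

-8.8

%ΔQ ≈ E × %ΔP ⇒ %ΔP = %ΔQ / E = (19.7%)/(-2.24) ≈ -8.8%.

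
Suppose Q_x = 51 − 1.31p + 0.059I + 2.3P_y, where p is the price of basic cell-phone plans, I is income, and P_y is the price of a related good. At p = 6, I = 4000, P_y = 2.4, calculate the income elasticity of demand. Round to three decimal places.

0.829

At the given point, Q_x = 51 − 1.31(6) + 0.059(4000) + 2.3(2.4) = 51 − 7.86 + 236 + 5.52 = 284.66.
∂Q_x/∂I = +0.059, so E_I = 0.059·(4000/284.66) ≈ 0.829.
E_I ∈ (0,1): normal good (necessity).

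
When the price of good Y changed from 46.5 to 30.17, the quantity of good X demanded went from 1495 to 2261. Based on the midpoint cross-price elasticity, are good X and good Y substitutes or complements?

complements

%ΔQ_x = (2261 − 1495)/[(1495+2261)/2] = 766/1878 ≈ 0.4079.
%ΔP_y = (30.17 − 46.5)/[(46.5+30.17)/2] ≈ -0.4260.
E_xy = 0.4079/-0.4260 ≈ -0.958.
E_xy < 0, so the goods are complements.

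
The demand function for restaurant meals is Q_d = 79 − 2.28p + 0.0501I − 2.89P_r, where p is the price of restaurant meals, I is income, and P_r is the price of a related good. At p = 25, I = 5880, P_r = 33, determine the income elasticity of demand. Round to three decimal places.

1.332

Q_d = 79 − 2.28(25) + 0.0501(5880) − 2.89(33) = 79 − 57 + 294.588 − 95.37 = 221.218.
∂Q_d/∂I = +0.0501, so E_I = 0.0501·(5880/221.218) ≈ 1.332.
E_I > 1: normal good (luxury).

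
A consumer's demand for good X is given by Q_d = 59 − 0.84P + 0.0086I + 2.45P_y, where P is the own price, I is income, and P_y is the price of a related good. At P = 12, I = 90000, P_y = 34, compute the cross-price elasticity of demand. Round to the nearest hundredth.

0.09

First evaluate Q_d: 59 − 0.84(12) + 0.0086(90000) + 2.45(34) = 59 − 10.08 + 774 + 83.3 = 906.22.
∂Q_d/∂P_y = +2.45, so E_xy = 2.45·(34/906.22) ≈ 0.09.
E_xy > 0: the goods are substitutes.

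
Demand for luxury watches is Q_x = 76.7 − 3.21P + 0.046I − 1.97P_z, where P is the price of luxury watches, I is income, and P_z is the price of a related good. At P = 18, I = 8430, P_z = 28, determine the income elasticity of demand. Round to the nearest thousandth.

First evaluate Q_x: 76.7 − 3.21(18) + 0.046(8430) − 1.97(28) = 76.7 − 57.78 + 387.78 − 55.16 = 351.54.
∂Q_x/∂I = +0.046, so E_I = 0.046·(8430/351.54) ≈ 1.103.
E_I > 1: normal good (luxury).

1.103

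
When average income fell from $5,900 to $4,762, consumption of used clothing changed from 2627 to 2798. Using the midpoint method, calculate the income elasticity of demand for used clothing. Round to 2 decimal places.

%ΔQ = (2798 − 2627)/[(2627+2798)/2] = 171/2712.5 ≈ 0.0630.
%ΔI = (4,762 − 5,900)/[(5,900+4,762)/2] = -1138/5331 ≈ -0.2135.
E_I = %ΔQ/%ΔI ≈ -0.30.
E_I < 0: inferior good.

-0.30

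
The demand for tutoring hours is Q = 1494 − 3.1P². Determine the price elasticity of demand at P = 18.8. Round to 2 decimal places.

At P = 18.8, Q = 398.336.
dQ/dP = −2·3.1·P = −116.56.
Point elasticity E = (dQ/dP)·(P/Q) = -116.56 × 18.8/398.336 ≈ -5.50.
|E| > 1, so demand is elastic at this price.

-5.50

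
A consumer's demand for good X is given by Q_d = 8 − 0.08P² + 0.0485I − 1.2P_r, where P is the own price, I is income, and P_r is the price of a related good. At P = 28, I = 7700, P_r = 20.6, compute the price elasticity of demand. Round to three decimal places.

-0.427

Evaluating quantity at (P, I, P_r) gives Q_d = 8 − 0.08(28)² + 0.0485(7700) − 1.2(20.6) = 8 − 62.72 + 373.45 − 24.72 = 294.01.
∂Q_d/∂P = −2·0.08·P = -4.48, so E_p = -4.48·(28/294.01) ≈ -0.427.
|E_p| < 1: demand is inelastic.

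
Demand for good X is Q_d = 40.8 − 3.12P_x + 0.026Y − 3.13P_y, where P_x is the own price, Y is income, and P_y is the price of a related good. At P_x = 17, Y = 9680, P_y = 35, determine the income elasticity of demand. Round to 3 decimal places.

Q_d = 40.8 − 3.12(17) + 0.026(9680) − 3.13(35) = 40.8 − 53.04 + 251.68 − 109.55 = 129.89.
∂Q_d/∂Y = +0.026, so E_I = 0.026·(9680/129.89) ≈ 1.938.
E_I > 1: normal good (luxury).

1.938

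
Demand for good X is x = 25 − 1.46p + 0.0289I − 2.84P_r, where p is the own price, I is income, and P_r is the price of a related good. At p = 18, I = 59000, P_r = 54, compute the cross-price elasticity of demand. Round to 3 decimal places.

Evaluating quantity at (p, I, P_r) gives x = 25 − 1.46(18) + 0.0289(59000) − 2.84(54) = 25 − 26.28 + 1705.1 − 153.36 = 1550.46.
∂x/∂P_r = −2.84, so E_xy = -2.84·(54/1550.46) ≈ -0.099.
E_xy < 0: the goods are complements.

-0.099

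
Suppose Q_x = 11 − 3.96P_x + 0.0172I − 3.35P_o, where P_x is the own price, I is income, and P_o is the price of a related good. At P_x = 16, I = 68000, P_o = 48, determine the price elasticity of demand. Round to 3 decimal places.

At the given point, Q_x = 11 − 3.96(16) + 0.0172(68000) − 3.35(48) = 11 − 63.36 + 1169.6 − 160.8 = 956.44.
∂Q_x/∂P_x = −3.96, so E_p = (−3.96)·(16/956.44) ≈ -0.066.
|E_p| < 1: demand is inelastic.

-0.066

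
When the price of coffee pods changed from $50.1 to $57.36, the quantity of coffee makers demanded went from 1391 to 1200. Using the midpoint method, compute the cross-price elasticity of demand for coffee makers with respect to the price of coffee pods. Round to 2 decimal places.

-1.09

%ΔQ_x = (1200 − 1391)/[(1391+1200)/2] = -191/1295.5 ≈ -0.1474.
%ΔP_y = (57.36 − 50.1)/[(50.1+57.36)/2] ≈ 0.1351.
E_xy = -0.1474/0.1351 ≈ -1.09.
E_xy < 0, so coffee makers and coffee pods are complements.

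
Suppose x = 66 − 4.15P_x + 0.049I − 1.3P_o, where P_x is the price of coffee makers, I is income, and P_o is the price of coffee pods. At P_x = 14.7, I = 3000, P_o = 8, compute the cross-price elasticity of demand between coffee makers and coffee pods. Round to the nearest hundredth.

x = 66 − 4.15(14.7) + 0.049(3000) − 1.3(8) = 66 − 61.005 + 147 − 10.4 = 141.595.
∂x/∂P_o = −1.3, so E_xy = -1.3·(8/141.595) ≈ -0.07.
E_xy < 0: the goods are complements.

-0.07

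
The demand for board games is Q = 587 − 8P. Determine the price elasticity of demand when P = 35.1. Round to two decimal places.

At P = 35.1, Q = 306.2.
dQ/dP = −8.
Point elasticity E = (dQ/dP)·(P/Q) = -8 × 35.1/306.2 ≈ -0.92.
|E| < 1, so demand is inelastic at this price.

-0.92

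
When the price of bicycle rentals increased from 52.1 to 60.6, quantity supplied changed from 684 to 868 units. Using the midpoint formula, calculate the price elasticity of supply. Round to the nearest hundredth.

%ΔQ = (868 − 684)/[(684 + 868)/2] = 184/776 ≈ 0.2371.
%Δp = (60.6 − 52.1)/[(52.1 + 60.6)/2] = 8.5/56.35 ≈ 0.1508.
Arc elasticity E = %ΔQ/%Δp ≈ 0.2371/0.1508 ≈ 1.57.
|E| > 1: supply is elastic over this range.

1.57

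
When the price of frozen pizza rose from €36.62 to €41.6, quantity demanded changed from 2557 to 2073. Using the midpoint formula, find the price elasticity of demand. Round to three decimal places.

-1.642

%Δq = (2073 − 2557)/[(2557 + 2073)/2] = -484/2315 ≈ -0.2091.
%Δp = (41.6 − 36.62)/[(36.62 + 41.6)/2] = 4.98/39.11 ≈ 0.1273.
Arc elasticity E = %Δq/%Δp ≈ -0.2091/0.1273 ≈ -1.642.
|E| > 1: demand is elastic over this range.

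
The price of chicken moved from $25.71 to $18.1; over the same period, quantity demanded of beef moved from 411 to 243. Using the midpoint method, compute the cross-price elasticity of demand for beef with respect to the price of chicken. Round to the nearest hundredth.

%ΔQ_x = (243 − 411)/[(411+243)/2] = -168/327 ≈ -0.5138.
%ΔP_y = (18.1 − 25.71)/[(25.71+18.1)/2] ≈ -0.3474.
E_xy = -0.5138/-0.3474 ≈ 1.48.
E_xy > 0, so beef and chicken are substitutes.

1.48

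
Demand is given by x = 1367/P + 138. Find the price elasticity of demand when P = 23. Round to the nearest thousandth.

At P = 23, x = 197.4348.
dx/dP = −1367/P² = −2.5841.
Point elasticity E = (dx/dP)·(P/x) = -2.5841 × 23/197.4348 ≈ -0.301.
|E| < 1, so demand is inelastic at this price.

-0.301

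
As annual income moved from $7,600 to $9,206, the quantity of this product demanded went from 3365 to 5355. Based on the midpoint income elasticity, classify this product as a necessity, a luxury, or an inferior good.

luxury

%ΔQ = (5355 − 3365)/[(3365+5355)/2] = 1990/4360 ≈ 0.4564.
%ΔI = (9,206 − 7,600)/[(7,600+9,206)/2] = 1606/8403 ≈ 0.1911.
E_I = %ΔQ/%ΔI ≈ 2.388.
E_I > 1: normal good (luxury).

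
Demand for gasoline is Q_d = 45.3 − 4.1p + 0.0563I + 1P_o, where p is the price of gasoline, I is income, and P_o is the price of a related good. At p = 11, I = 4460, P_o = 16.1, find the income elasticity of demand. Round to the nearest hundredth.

Evaluating quantity at (p, I, P_o) gives Q_d = 45.3 − 4.1(11) + 0.0563(4460) + 1(16.1) = 45.3 − 45.1 + 251.098 + 16.1 = 267.398.
∂Q_d/∂I = +0.0563, so E_I = 0.0563·(4460/267.398) ≈ 0.94.
E_I ∈ (0,1): normal good (necessity).

0.94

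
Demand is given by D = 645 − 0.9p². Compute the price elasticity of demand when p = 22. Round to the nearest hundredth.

At p = 22, D = 209.4.
dD/dp = −2·0.9·p = −39.6.
Point elasticity E = (dD/dp)·(p/D) = -39.6 × 22/209.4 ≈ -4.16.
|E| > 1, so demand is elastic at this price.

-4.16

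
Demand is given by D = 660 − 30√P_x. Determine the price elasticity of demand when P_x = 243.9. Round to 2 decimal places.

At P_x = 243.9, D = 191.4811.
dD/dP_x = −30/(2√P_x) = −30/(2·15.6173).
Point elasticity E = (dD/dP_x)·(P_x/D) = -0.9605 × 243.9/191.4811 ≈ -1.22.
|E| > 1, so demand is elastic at this price.

-1.22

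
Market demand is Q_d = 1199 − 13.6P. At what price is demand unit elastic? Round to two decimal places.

44.08

For linear demand Q_d = a − bP, E = −bP/(a − bP). |E| = 1 ⇒ bP = a − bP ⇒ P = a/(2b).
P = 1199/(2·13.6) ≈ 44.08.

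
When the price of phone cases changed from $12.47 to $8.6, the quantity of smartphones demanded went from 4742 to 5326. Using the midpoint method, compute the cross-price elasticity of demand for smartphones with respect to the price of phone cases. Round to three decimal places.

-0.316

%ΔQ_x = (5326 − 4742)/[(4742+5326)/2] = 584/5034 ≈ 0.1160.
%ΔP_y = (8.6 − 12.47)/[(12.47+8.6)/2] ≈ -0.3673.
E_xy = 0.1160/-0.3673 ≈ -0.316.
E_xy < 0, so smartphones and phone cases are complements.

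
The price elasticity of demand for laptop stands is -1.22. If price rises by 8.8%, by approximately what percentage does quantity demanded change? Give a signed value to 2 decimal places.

-10.74

%ΔQ ≈ E × %ΔP = (-1.22) × (8.8%) ≈ -10.74%.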